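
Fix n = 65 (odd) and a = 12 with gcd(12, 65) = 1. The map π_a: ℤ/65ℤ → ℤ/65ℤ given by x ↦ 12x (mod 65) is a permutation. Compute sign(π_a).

Start at x=1: 1 → 12 → 14 → 38 → 1 (one orbit).
π_12 has 20 disjoint cycles with lengths [4, 4, 4, 4, 4, 4, 4, 4, 4, 4, 4, 4, 4, 2, 2, 2, 2, 2, 2, 1] on {0,…,64}.
sign(π) = (−1)^{n − #cycles} = (−1)^{65−20} = (−1)^45 = -1.

-1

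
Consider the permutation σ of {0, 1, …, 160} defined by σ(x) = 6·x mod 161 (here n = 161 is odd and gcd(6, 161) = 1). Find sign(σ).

Start at x=55: 55 → 8 → 48 → 127 → 118 → 64 → 62 → … (one orbit).
Decompose π into cycles: lengths [22, 22, 22, 22, 22, 22, 11, 11, 2, 2, 2, 1] (12 cycles, including the fixed point 0).
With 12 cycles on 161 points, sign = (−1)^{161−12} = -1.
The Jacobi symbol (6|161) = -1 (Zolotarev) agrees.

-1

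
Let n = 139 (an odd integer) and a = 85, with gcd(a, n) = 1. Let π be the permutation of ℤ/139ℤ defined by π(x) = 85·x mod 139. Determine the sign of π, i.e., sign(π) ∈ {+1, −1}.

Start at x=116: 116 → 130 → 69 → 27 → 71 → 58 → 65 → … (one orbit).
Cycle lengths of π_85 on ℤ/139ℤ: [138, 1]; 2 cycles in total.
n − c = 139 − 2 = 137; sign = (−1)^137 = -1.
Via Zolotarev, sign(π_{85}) = (85|139) = -1.

-1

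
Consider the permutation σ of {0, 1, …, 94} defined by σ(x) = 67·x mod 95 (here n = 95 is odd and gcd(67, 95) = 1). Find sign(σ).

+1

Start at x=11: 11 → 72 → 74 → 18 → 66 → 52 → 64 → … (one orbit).
Cycle type of π: 36×2 + 18 + 4 + 1; total 5 cycles.
sign(π) = (−1)^{n − #cycles} = (−1)^{95−5} = (−1)^90 = +1.
Zolotarev: (67|95) = +1, matching the cycle-count sign.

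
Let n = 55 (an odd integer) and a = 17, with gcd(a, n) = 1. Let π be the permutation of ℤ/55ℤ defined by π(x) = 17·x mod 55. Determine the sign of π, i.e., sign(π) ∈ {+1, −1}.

Orbit of 32 under x↦17x: [32, 49, 8, 26, 2, 34, 28]… (length divides ord_55(17)).
Cycle type of π: 20×2 + 10 + 4 + 1; total 5 cycles.
55 − 5 = 50 transpositions; sign(π) = (−1)^50 = +1.
Check: (17/55) = +1 by Zolotarev.

+1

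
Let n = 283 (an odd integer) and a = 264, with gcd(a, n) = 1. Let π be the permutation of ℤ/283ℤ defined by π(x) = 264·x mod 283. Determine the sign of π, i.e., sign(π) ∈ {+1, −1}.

+1

Orbit of 15 under x↦264x: [15, 281, 38, 127, 134, 1, 264]… (length divides ord_283(264)).
The orbit structure of x ↦ 264x mod 283: 7 orbits of sizes [47, 47, 47, 47, 47, 47, 1].
With 7 cycles on 283 points, sign = (−1)^{283−7} = +1.
(264|283)_J = +1 (Zolotarev's lemma cross-check).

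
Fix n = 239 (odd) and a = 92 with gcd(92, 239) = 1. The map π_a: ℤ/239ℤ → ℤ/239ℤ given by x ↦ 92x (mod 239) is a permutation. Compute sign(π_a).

-1

Trace 37: π^k(37) = [37, 58, 78, 6, 74, 116, 156] for k=0..6.
The orbit structure of x ↦ 92x mod 239: 2 orbits of sizes [238, 1].
239 − 2 = 237 transpositions; sign(π) = (−1)^237 = -1.
The Jacobi symbol (92|239) = -1 (Zolotarev) agrees.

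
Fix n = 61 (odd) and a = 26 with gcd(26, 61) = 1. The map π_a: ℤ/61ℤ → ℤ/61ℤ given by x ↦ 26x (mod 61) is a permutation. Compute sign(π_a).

-1

Start at x=42: 42 → 55 → 27 → 31 → 13 → 33 → 4 → … (one orbit).
Cycle lengths of π_26 on ℤ/61ℤ: [60, 1]; 2 cycles in total.
With 2 cycles on 61 points, sign = (−1)^{61−2} = -1.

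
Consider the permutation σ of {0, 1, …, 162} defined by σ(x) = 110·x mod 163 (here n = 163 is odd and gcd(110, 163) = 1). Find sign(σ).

Orbit of 140 under x↦110x: [140, 78, 104, 30, 40, 162, 53]… (length divides ord_163(110)).
Decompose π into cycles: lengths [18, 18, 18, 18, 18, 18, 18, 18, 18, 1] (10 cycles, including the fixed point 0).
sign(π) = (−1)^{n − #cycles} = (−1)^{163−10} = (−1)^153 = -1.
Zolotarev: (110|163) = -1, matching the cycle-count sign.

-1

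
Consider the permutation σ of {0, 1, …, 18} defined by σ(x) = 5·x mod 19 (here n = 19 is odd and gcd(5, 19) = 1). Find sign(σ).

+1

Orbit of 16 under x↦5x: [16, 4, 1, 5, 6, 11, 17]… (length divides ord_19(5)).
The orbit structure of x ↦ 5x mod 19: 3 orbits of sizes [9, 9, 1].
n − c = 19 − 3 = 16; sign = (−1)^16 = +1.
Via Zolotarev, sign(π_{5}) = (5|19) = +1.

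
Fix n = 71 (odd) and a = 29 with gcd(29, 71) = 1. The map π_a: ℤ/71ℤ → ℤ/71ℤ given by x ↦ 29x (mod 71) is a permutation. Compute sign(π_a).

+1

Start at x=19: 19 → 54 → 4 → 45 → 27 → 2 → 58 → … (one orbit).
Cycle type of π: 35×2 + 1; total 3 cycles.
n − c = 71 − 3 = 68; sign = (−1)^68 = +1.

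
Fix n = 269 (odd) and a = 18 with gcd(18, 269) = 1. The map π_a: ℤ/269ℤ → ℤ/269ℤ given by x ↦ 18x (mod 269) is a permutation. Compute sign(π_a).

Orbit of 54 under x↦18x: [54, 165, 11, 198, 67, 130, 188]… (length divides ord_269(18)).
Cycle type of π: 268 + 1; total 2 cycles.
With 2 cycles on 269 points, sign = (−1)^{269−2} = -1.
Check: (18/269) = -1 by Zolotarev.

-1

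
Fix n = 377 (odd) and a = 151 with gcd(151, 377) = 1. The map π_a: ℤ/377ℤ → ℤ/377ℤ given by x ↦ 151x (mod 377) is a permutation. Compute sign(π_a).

-1

Trace 138: π^k(138) = [138, 103, 96, 170, 34, 233, 122] for k=0..6.
The orbit structure of x ↦ 151x mod 377: 18 orbits of sizes [28, 28, 28, 28, 28, 28, 28, 28, 28, 28, 28, 28, 14, 14, 4, 4, 4, 1].
18 cycles on 377: each ℓ→(−1)^(ℓ−1), product (−1)^359 = -1.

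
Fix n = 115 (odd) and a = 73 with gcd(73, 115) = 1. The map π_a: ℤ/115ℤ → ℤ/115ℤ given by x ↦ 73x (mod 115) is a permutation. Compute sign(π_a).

Orbit of 62 under x↦73x: [62, 41, 3, 104, 2, 31, 78]… (length divides ord_115(73)).
π_73 has 6 disjoint cycles with lengths [44, 44, 11, 11, 4, 1] on {0,…,114}.
Σ(ℓ_i−1) = 115−6 = 109; sign = (−1)^109 = -1.
Check: (73/115) = -1 by Zolotarev.

-1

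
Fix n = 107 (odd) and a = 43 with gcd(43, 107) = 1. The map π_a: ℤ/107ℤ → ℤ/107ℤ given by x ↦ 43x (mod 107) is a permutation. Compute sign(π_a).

Orbit of 3 under x↦43x: [3, 22, 90, 18, 25, 5, 1]… (length divides ord_107(43)).
Cycle lengths of π_43 on ℤ/107ℤ: [106, 1]; 2 cycles in total.
With 2 cycles on 107 points, sign = (−1)^{107−2} = -1.

-1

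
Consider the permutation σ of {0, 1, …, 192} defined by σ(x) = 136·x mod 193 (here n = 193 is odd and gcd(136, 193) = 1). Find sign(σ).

Orbit of 115 under x↦136x: [115, 7, 180, 162, 30, 27, 5]… (length divides ord_193(136)).
2 cycles of lengths [192, 1].
193 − 2 = 191 transpositions; sign(π) = (−1)^191 = -1.
Via Zolotarev, sign(π_{136}) = (136|193) = -1.

-1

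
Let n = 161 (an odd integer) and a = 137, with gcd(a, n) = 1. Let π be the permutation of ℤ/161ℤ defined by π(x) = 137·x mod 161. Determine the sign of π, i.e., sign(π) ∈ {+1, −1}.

-1

Trace 137: π^k(137) = [137, 93, 22, 116, 114, 1] for k=0..5.
36 cycles of lengths [6, 6, 6, 6, 6, 6, 6, 6, 6, 6, 6, 6, 6, 6, 6, 6, 6, 6, 6, 6, 6, 6, 3, 3, 2, 2, 2, 2, 2, 2, 2, 2, 2, 2, 2, 1].
With 36 cycles on 161 points, sign = (−1)^{161−36} = -1.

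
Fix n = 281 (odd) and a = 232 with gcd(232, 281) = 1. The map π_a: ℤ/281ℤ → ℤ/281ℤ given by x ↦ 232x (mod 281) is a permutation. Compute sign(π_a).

Orbit of 90 under x↦232x: [90, 86, 1, 232, 153]… (length divides ord_281(232)).
π_232 has 57 disjoint cycles with lengths [5, 5, 5, 5, 5, 5, 5, 5, 5, 5, 5, 5, 5, 5, 5, 5, 5, 5, 5, 5, 5, 5, 5, 5, 5, 5, 5, 5, 5, 5, 5, 5, 5, 5, 5, 5, 5, 5, 5, 5, 5, 5, 5, 5, 5, 5, 5, 5, 5, 5, 5, 5, 5, 5, 5, 5, 1] on {0,…,280}.
57 cycles on 281: each ℓ→(−1)^(ℓ−1), product (−1)^224 = +1.

+1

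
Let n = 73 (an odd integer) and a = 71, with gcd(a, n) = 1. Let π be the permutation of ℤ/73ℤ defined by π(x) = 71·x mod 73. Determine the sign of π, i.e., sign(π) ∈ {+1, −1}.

Orbit of 57 under x↦71x: [57, 32, 9, 55, 36, 1, 71]… (length divides ord_73(71)).
Decompose π into cycles: lengths [18, 18, 18, 18, 1] (5 cycles, including the fixed point 0).
sign(π) = (−1)^{n − #cycles} = (−1)^{73−5} = (−1)^68 = +1.
Zolotarev: (71|73) = +1, matching the cycle-count sign.

+1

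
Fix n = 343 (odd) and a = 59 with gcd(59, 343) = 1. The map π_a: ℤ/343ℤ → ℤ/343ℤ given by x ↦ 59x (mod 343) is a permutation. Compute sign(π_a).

Orbit of 316 under x↦59x: [316, 122, 338, 48, 88, 47, 29]… (length divides ord_343(59)).
The orbit structure of x ↦ 59x mod 343: 4 orbits of sizes [294, 42, 6, 1].
4 cycles on 343: each ℓ→(−1)^(ℓ−1), product (−1)^339 = -1.
(59|343)_J = -1 (Zolotarev's lemma cross-check).

-1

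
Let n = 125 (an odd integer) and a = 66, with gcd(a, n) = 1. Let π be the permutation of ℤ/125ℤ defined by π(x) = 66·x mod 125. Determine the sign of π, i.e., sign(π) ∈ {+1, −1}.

Orbit of 111 under x↦66x: [111, 76, 16, 56, 71, 61, 26]… (length divides ord_125(66)).
13 cycles of lengths [25, 25, 25, 25, 5, 5, 5, 5, 1, 1, 1, 1, 1].
With 13 cycles on 125 points, sign = (−1)^{125−13} = +1.
Check: (66/125) = +1 by Zolotarev.

+1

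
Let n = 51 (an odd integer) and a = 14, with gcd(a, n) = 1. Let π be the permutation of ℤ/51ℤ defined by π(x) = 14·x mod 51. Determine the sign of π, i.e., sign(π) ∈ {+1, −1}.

Orbit of 19 under x↦14x: [19, 11, 1, 14, 43, 41, 13]… (length divides ord_51(14)).
Cycle type of π: 16×3 + 2 + 1; total 5 cycles.
With 5 cycles on 51 points, sign = (−1)^{51−5} = +1.
Zolotarev: (14|51) = +1, matching the cycle-count sign.

+1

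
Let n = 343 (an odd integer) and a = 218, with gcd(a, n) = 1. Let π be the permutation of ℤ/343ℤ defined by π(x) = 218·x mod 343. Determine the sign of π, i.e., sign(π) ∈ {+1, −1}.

Trace 155: π^k(155) = [155, 176, 295, 169, 141, 211, 36] for k=0..6.
Cycle type of π: 49×6 + 7×6 + 1×7; total 19 cycles.
sign(π) = (−1)^{n − #cycles} = (−1)^{343−19} = (−1)^324 = +1.

+1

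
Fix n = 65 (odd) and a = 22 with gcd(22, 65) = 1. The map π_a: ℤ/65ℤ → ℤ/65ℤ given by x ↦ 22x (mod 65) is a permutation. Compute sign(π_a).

-1

Trace 53: π^k(53) = [53, 61, 42, 14, 48, 16, 27] for k=0..6.
Cycle lengths of π_22 on ℤ/65ℤ: [12, 12, 12, 12, 4, 3, 3, 3, 3, 1]; 10 cycles in total.
Σ(ℓ_i−1) = 65−10 = 55; sign = (−1)^55 = -1.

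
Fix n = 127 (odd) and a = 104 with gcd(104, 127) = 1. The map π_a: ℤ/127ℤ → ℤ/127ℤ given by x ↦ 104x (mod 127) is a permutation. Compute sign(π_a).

Orbit of 34 under x↦104x: [34, 107, 79, 88, 8, 70, 41]… (length divides ord_127(104)).
The orbit structure of x ↦ 104x mod 127: 3 orbits of sizes [63, 63, 1].
sign(π) = (−1)^{n − #cycles} = (−1)^{127−3} = (−1)^124 = +1.

+1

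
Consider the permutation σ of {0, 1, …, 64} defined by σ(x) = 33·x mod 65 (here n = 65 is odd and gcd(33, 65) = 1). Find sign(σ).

+1

Start at x=57: 57 → 61 → 63 → 64 → 32 → 16 → 8 → … (one orbit).
Cycle type of π: 12×5 + 4 + 1; total 7 cycles.
7 cycles on 65: each ℓ→(−1)^(ℓ−1), product (−1)^58 = +1.
Zolotarev: (33|65) = +1, matching the cycle-count sign.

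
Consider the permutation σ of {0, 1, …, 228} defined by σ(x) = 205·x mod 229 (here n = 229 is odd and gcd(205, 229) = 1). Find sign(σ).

-1

Orbit of 150 under x↦205x: [150, 64, 67, 224, 120, 97, 191]… (length divides ord_229(205)).
Cycle lengths of π_205 on ℤ/229ℤ: [228, 1]; 2 cycles in total.
Σ(ℓ_i−1) = 229−2 = 227; sign = (−1)^227 = -1.
Zolotarev: (205|229) = -1, matching the cycle-count sign.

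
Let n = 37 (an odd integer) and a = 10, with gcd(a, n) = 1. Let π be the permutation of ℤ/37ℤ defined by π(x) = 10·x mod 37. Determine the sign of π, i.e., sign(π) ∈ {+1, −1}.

Orbit of 26 under x↦10x: [26, 1, 10]… (length divides ord_37(10)).
Decompose π into cycles: lengths [3, 3, 3, 3, 3, 3, 3, 3, 3, 3, 3, 3, 1] (13 cycles, including the fixed point 0).
Σ(ℓ_i−1) = 37−13 = 24; sign = (−1)^24 = +1.
Zolotarev: (10|37) = +1, matching the cycle-count sign.

+1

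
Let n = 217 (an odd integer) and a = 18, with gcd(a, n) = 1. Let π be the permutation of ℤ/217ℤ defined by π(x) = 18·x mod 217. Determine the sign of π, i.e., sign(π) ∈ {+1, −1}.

Trace 18: π^k(18) = [18, 107, 190, 165, 149, 78, 102] for k=0..6.
Decompose π into cycles: lengths [15, 15, 15, 15, 15, 15, 15, 15, 15, 15, 15, 15, 15, 15, 3, 3, 1] (17 cycles, including the fixed point 0).
Σ(ℓ_i−1) = 217−17 = 200; sign = (−1)^200 = +1.
Zolotarev: (18|217) = +1, matching the cycle-count sign.

+1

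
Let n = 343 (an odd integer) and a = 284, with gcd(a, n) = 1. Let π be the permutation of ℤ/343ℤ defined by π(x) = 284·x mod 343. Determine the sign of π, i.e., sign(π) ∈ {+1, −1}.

Start at x=162: 162 → 46 → 30 → 288 → 158 → 282 → 169 → … (one orbit).
The orbit structure of x ↦ 284x mod 343: 7 orbits of sizes [147, 147, 21, 21, 3, 3, 1].
sign(π) = (−1)^{n − #cycles} = (−1)^{343−7} = (−1)^336 = +1.

+1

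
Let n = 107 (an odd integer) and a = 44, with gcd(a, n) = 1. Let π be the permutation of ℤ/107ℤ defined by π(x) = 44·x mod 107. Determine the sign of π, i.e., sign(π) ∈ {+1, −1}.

Orbit of 36 under x↦44x: [36, 86, 39, 4, 69, 40, 48]… (length divides ord_107(44)).
Cycle lengths of π_44 on ℤ/107ℤ: [53, 53, 1]; 3 cycles in total.
107 − 3 = 104 transpositions; sign(π) = (−1)^104 = +1.
The Jacobi symbol (44|107) = +1 (Zolotarev) agrees.

+1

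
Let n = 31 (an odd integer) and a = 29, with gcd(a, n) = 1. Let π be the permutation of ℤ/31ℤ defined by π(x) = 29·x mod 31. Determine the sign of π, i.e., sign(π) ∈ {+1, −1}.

-1

Start at x=27: 27 → 8 → 15 → 1 → 29 → 4 → 23 → … (one orbit).
Cycle lengths of π_29 on ℤ/31ℤ: [10, 10, 10, 1]; 4 cycles in total.
4 cycles on 31: each ℓ→(−1)^(ℓ−1), product (−1)^27 = -1.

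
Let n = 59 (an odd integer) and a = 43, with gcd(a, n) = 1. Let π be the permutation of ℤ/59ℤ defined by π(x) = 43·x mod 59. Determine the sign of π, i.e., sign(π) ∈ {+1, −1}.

-1

Trace 33: π^k(33) = [33, 3, 11, 1, 43, 20, 34] for k=0..6.
π_43 has 2 disjoint cycles with lengths [58, 1] on {0,…,58}.
59 − 2 = 57 transpositions; sign(π) = (−1)^57 = -1.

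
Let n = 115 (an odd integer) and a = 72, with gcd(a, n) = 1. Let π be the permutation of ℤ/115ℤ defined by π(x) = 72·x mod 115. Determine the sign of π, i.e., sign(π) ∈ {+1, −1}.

-1

Orbit of 96 under x↦72x: [96, 12, 59, 108, 71, 52, 64]… (length divides ord_115(72)).
6 cycles of lengths [44, 44, 11, 11, 4, 1].
sign(π) = (−1)^{n − #cycles} = (−1)^{115−6} = (−1)^109 = -1.
The Jacobi symbol (72|115) = -1 (Zolotarev) agrees.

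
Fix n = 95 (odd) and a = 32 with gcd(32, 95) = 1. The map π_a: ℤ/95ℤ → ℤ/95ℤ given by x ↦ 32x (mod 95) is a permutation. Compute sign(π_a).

+1

Trace 11: π^k(11) = [11, 67, 54, 18, 6, 2, 64] for k=0..6.
Cycle type of π: 36×2 + 18 + 4 + 1; total 5 cycles.
n − c = 95 − 5 = 90; sign = (−1)^90 = +1.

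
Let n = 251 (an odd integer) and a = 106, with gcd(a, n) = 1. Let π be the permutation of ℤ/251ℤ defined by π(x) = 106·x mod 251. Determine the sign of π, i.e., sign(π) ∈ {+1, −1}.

Trace 48: π^k(48) = [48, 68, 180, 4, 173, 15, 84] for k=0..6.
The orbit structure of x ↦ 106x mod 251: 3 orbits of sizes [125, 125, 1].
3 cycles on 251: each ℓ→(−1)^(ℓ−1), product (−1)^248 = +1.
The Jacobi symbol (106|251) = +1 (Zolotarev) agrees.

+1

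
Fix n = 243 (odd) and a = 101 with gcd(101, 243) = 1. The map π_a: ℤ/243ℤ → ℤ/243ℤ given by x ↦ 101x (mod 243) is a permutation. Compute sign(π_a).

-1

Start at x=142: 142 → 5 → 19 → 218 → 148 → 125 → 232 → … (one orbit).
Cycle lengths of π_101 on ℤ/243ℤ: [162, 54, 18, 6, 2, 1]; 6 cycles in total.
243 − 6 = 237 transpositions; sign(π) = (−1)^237 = -1.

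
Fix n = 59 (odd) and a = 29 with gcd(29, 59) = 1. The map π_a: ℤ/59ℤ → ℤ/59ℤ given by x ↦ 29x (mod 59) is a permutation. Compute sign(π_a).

+1

Orbit of 45 under x↦29x: [45, 7, 26, 46, 36, 41, 9]… (length divides ord_59(29)).
π_29 has 3 disjoint cycles with lengths [29, 29, 1] on {0,…,58}.
With 3 cycles on 59 points, sign = (−1)^{59−3} = +1.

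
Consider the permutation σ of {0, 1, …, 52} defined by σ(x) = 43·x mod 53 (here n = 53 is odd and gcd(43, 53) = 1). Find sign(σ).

Orbit of 38 under x↦43x: [38, 44, 37, 1, 43, 47, 7]… (length divides ord_53(43)).
Cycle type of π: 26×2 + 1; total 3 cycles.
sign(π) = (−1)^{n − #cycles} = (−1)^{53−3} = (−1)^50 = +1.

+1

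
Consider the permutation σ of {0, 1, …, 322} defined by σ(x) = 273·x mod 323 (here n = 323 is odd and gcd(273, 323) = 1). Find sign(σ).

+1

Trace 1: π^k(1) = [1, 273, 239] for k=0..2.
The orbit structure of x ↦ 273x mod 323: 119 orbits of sizes [3, 3, 3, 3, 3, 3, 3, 3, 3, 3, 3, 3, 3, 3, 3, 3, 3, 3, 3, 3, 3, 3, 3, 3, 3, 3, 3, 3, 3, 3, 3, 3, 3, 3, 3, 3, 3, 3, 3, 3, 3, 3, 3, 3, 3, 3, 3, 3, 3, 3, 3, 3, 3, 3, 3, 3, 3, 3, 3, 3, 3, 3, 3, 3, 3, 3, 3, 3, 3, 3, 3, 3, 3, 3, 3, 3, 3, 3, 3, 3, 3, 3, 3, 3, 3, 3, 3, 3, 3, 3, 3, 3, 3, 3, 3, 3, 3, 3, 3, 3, 3, 3, 1, 1, 1, 1, 1, 1, 1, 1, 1, 1, 1, 1, 1, 1, 1, 1, 1].
Σ(ℓ_i−1) = 323−119 = 204; sign = (−1)^204 = +1.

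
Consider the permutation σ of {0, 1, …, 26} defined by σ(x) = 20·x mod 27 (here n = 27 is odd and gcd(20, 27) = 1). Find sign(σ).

-1

Start at x=10: 10 → 11 → 4 → 26 → 7 → 5 → 19 → … (one orbit).
Cycle lengths of π_20 on ℤ/27ℤ: [18, 6, 2, 1]; 4 cycles in total.
With 4 cycles on 27 points, sign = (−1)^{27−4} = -1.
(20|27)_J = -1 (Zolotarev's lemma cross-check).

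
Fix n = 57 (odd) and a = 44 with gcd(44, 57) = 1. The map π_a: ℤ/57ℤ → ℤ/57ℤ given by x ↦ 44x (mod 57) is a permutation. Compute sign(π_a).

-1

Start at x=55: 55 → 26 → 4 → 5 → 49 → 47 → 16 → … (one orbit).
Decompose π into cycles: lengths [18, 18, 9, 9, 2, 1] (6 cycles, including the fixed point 0).
Σ(ℓ_i−1) = 57−6 = 51; sign = (−1)^51 = -1.
Zolotarev: (44|57) = -1, matching the cycle-count sign.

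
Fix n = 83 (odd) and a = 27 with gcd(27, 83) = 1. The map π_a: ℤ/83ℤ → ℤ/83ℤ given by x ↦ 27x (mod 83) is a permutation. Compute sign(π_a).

+1

Start at x=75: 75 → 33 → 61 → 70 → 64 → 68 → 10 → … (one orbit).
Cycle lengths of π_27 on ℤ/83ℤ: [41, 41, 1]; 3 cycles in total.
Σ(ℓ_i−1) = 83−3 = 80; sign = (−1)^80 = +1.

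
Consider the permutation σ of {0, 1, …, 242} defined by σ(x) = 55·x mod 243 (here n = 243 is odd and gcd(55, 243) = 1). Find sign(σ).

+1

Orbit of 163 under x↦55x: [163, 217, 28, 82, 136, 190, 1]… (length divides ord_243(55)).
63 cycles of lengths [9, 9, 9, 9, 9, 9, 9, 9, 9, 9, 9, 9, 9, 9, 9, 9, 9, 9, 3, 3, 3, 3, 3, 3, 3, 3, 3, 3, 3, 3, 3, 3, 3, 3, 3, 3, 1, 1, 1, 1, 1, 1, 1, 1, 1, 1, 1, 1, 1, 1, 1, 1, 1, 1, 1, 1, 1, 1, 1, 1, 1, 1, 1].
243 − 63 = 180 transpositions; sign(π) = (−1)^180 = +1.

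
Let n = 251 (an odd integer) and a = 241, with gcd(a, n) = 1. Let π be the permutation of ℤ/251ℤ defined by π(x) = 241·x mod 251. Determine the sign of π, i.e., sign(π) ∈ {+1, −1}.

Orbit of 69 under x↦241x: [69, 63, 123, 25, 1, 241, 100]… (length divides ord_251(241)).
π_241 has 11 disjoint cycles with lengths [25, 25, 25, 25, 25, 25, 25, 25, 25, 25, 1] on {0,…,250}.
sign(π) = (−1)^{n − #cycles} = (−1)^{251−11} = (−1)^240 = +1.
Zolotarev: (241|251) = +1, matching the cycle-count sign.

+1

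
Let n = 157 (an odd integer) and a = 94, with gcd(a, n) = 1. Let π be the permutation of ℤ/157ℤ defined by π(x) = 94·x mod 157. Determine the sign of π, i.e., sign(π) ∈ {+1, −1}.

Trace 66: π^k(66) = [66, 81, 78, 110, 135, 130, 131] for k=0..6.
The orbit structure of x ↦ 94x mod 157: 2 orbits of sizes [156, 1].
With 2 cycles on 157 points, sign = (−1)^{157−2} = -1.
(94|157)_J = -1 (Zolotarev's lemma cross-check).

-1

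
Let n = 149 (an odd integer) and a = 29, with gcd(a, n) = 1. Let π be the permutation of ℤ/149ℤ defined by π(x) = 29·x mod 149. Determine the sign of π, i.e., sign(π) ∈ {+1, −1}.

Start at x=33: 33 → 63 → 39 → 88 → 19 → 104 → 36 → … (one orbit).
π_29 has 5 disjoint cycles with lengths [37, 37, 37, 37, 1] on {0,…,148}.
149 − 5 = 144 transpositions; sign(π) = (−1)^144 = +1.

+1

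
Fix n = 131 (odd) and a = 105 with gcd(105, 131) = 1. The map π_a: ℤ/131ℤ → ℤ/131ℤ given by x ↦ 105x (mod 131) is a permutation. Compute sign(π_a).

Start at x=75: 75 → 15 → 3 → 53 → 63 → 65 → 13 → … (one orbit).
3 cycles of lengths [65, 65, 1].
3 cycles on 131: each ℓ→(−1)^(ℓ−1), product (−1)^128 = +1.
Via Zolotarev, sign(π_{105}) = (105|131) = +1.

+1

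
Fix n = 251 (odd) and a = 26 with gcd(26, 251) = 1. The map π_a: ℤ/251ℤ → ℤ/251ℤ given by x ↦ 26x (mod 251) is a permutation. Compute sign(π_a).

-1

Start at x=118: 118 → 56 → 201 → 206 → 85 → 202 → 232 → … (one orbit).
2 cycles of lengths [250, 1].
With 2 cycles on 251 points, sign = (−1)^{251−2} = -1.
(26|251)_J = -1 (Zolotarev's lemma cross-check).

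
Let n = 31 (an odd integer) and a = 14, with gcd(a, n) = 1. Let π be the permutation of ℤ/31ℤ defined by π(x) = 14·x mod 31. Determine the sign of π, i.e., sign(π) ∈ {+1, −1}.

Start at x=4: 4 → 25 → 9 → 2 → 28 → 20 → 1 → … (one orbit).
Cycle lengths of π_14 on ℤ/31ℤ: [15, 15, 1]; 3 cycles in total.
31 − 3 = 28 transpositions; sign(π) = (−1)^28 = +1.

+1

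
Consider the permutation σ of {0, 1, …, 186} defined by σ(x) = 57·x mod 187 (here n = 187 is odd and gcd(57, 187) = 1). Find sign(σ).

+1

Trace 53: π^k(53) = [53, 29, 157, 160, 144, 167, 169] for k=0..6.
Cycle type of π: 80×2 + 16 + 10 + 1; total 5 cycles.
5 cycles on 187: each ℓ→(−1)^(ℓ−1), product (−1)^182 = +1.
(57|187)_J = +1 (Zolotarev's lemma cross-check).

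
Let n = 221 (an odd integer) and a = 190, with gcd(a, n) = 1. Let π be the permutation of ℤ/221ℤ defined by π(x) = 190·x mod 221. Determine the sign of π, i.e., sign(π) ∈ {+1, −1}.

+1

Orbit of 216 under x↦190x: [216, 155, 57, 1, 190, 77, 44]… (length divides ord_221(190)).
Cycle type of π: 16×13 + 4×3 + 1; total 17 cycles.
sign(π) = (−1)^{n − #cycles} = (−1)^{221−17} = (−1)^204 = +1.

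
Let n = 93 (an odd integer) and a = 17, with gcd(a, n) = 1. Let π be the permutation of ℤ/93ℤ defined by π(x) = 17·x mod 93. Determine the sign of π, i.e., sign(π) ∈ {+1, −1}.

Trace 82: π^k(82) = [82, 92, 76, 83, 16, 86, 67] for k=0..6.
π_17 has 5 disjoint cycles with lengths [30, 30, 30, 2, 1] on {0,…,92}.
sign(π) = (−1)^{n − #cycles} = (−1)^{93−5} = (−1)^88 = +1.
Zolotarev: (17|93) = +1, matching the cycle-count sign.

+1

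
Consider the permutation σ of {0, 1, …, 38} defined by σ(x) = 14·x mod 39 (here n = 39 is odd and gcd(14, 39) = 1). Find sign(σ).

-1

Trace 14: π^k(14) = [14, 1] for k=0..1.
Cycle lengths of π_14 on ℤ/39ℤ: [2, 2, 2, 2, 2, 2, 2, 2, 2, 2, 2, 2, 2, 1, 1, 1, 1, 1, 1, 1, 1, 1, 1, 1, 1, 1]; 26 cycles in total.
sign(π) = (−1)^{n − #cycles} = (−1)^{39−26} = (−1)^13 = -1.
(14|39)_J = -1 (Zolotarev's lemma cross-check).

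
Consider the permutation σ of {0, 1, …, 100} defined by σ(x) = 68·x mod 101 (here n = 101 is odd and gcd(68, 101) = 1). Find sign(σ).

+1

Start at x=81: 81 → 54 → 36 → 24 → 16 → 78 → 52 → … (one orbit).
Cycle lengths of π_68 on ℤ/101ℤ: [25, 25, 25, 25, 1]; 5 cycles in total.
sign(π) = (−1)^{n − #cycles} = (−1)^{101−5} = (−1)^96 = +1.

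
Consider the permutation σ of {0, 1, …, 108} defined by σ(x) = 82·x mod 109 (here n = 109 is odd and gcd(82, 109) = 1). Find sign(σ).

+1

Trace 27: π^k(27) = [27, 34, 63, 43, 38, 64, 16] for k=0..6.
π_82 has 7 disjoint cycles with lengths [18, 18, 18, 18, 18, 18, 1] on {0,…,108}.
7 cycles on 109: each ℓ→(−1)^(ℓ−1), product (−1)^102 = +1.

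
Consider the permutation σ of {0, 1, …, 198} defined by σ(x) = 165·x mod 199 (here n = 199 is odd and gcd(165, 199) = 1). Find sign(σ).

+1

Orbit of 187 under x↦165x: [187, 10, 58, 18, 184, 112, 172]… (length divides ord_199(165)).
3 cycles of lengths [99, 99, 1].
3 cycles on 199: each ℓ→(−1)^(ℓ−1), product (−1)^196 = +1.
Zolotarev: (165|199) = +1, matching the cycle-count sign.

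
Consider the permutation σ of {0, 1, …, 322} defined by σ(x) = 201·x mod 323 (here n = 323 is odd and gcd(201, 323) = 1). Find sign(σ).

-1

Orbit of 64 under x↦201x: [64, 267, 49, 159, 305, 258, 178]… (length divides ord_323(201)).
Cycle lengths of π_201 on ℤ/323ℤ: [48, 48, 48, 48, 48, 48, 16, 3, 3, 3, 3, 3, 3, 1]; 14 cycles in total.
With 14 cycles on 323 points, sign = (−1)^{323−14} = -1.
Zolotarev: (201|323) = -1, matching the cycle-count sign.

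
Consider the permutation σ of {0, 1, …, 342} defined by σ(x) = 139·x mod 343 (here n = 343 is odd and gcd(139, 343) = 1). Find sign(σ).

Orbit of 258 under x↦139x: [258, 190, 342, 204, 230, 71, 265]… (length divides ord_343(139)).
Decompose π into cycles: lengths [98, 98, 98, 14, 14, 14, 2, 2, 2, 1] (10 cycles, including the fixed point 0).
10 cycles on 343: each ℓ→(−1)^(ℓ−1), product (−1)^333 = -1.
The Jacobi symbol (139|343) = -1 (Zolotarev) agrees.

-1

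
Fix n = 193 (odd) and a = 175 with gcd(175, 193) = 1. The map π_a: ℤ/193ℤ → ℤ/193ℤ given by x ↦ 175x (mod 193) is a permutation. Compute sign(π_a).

+1

Orbit of 7 under x↦175x: [7, 67, 145, 92, 81, 86, 189]… (length divides ord_193(175)).
Cycle type of π: 96×2 + 1; total 3 cycles.
n − c = 193 − 3 = 190; sign = (−1)^190 = +1.
Via Zolotarev, sign(π_{175}) = (175|193) = +1.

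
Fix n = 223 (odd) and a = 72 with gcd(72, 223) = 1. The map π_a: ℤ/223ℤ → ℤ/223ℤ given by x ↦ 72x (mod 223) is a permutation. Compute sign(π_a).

+1

Orbit of 9 under x↦72x: [9, 202, 49, 183, 19, 30, 153]… (length divides ord_223(72)).
Decompose π into cycles: lengths [111, 111, 1] (3 cycles, including the fixed point 0).
Σ(ℓ_i−1) = 223−3 = 220; sign = (−1)^220 = +1.
Check: (72/223) = +1 by Zolotarev.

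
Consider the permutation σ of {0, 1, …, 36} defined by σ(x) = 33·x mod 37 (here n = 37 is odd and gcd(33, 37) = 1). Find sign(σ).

+1

Trace 34: π^k(34) = [34, 12, 26, 7, 9, 1, 33] for k=0..6.
Cycle type of π: 9×4 + 1; total 5 cycles.
5 cycles on 37: each ℓ→(−1)^(ℓ−1), product (−1)^32 = +1.
(33|37)_J = +1 (Zolotarev's lemma cross-check).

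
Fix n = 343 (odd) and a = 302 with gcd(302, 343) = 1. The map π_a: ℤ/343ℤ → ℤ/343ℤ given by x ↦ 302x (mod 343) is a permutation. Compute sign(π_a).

Start at x=106: 106 → 113 → 169 → 274 → 85 → 288 → 197 → … (one orbit).
Cycle type of π: 49×6 + 7×6 + 1×7; total 19 cycles.
sign(π) = (−1)^{n − #cycles} = (−1)^{343−19} = (−1)^324 = +1.
Via Zolotarev, sign(π_{302}) = (302|343) = +1.

+1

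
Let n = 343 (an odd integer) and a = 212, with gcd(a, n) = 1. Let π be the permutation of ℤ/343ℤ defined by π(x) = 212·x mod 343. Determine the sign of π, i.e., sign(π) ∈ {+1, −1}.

+1

Start at x=184: 184 → 249 → 309 → 338 → 312 → 288 → 2 → … (one orbit).
The orbit structure of x ↦ 212x mod 343: 7 orbits of sizes [147, 147, 21, 21, 3, 3, 1].
343 − 7 = 336 transpositions; sign(π) = (−1)^336 = +1.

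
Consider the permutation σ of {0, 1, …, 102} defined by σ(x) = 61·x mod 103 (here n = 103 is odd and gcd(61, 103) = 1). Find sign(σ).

Orbit of 30 under x↦61x: [30, 79, 81, 100, 23, 64, 93]… (length divides ord_103(61)).
The orbit structure of x ↦ 61x mod 103: 7 orbits of sizes [17, 17, 17, 17, 17, 17, 1].
With 7 cycles on 103 points, sign = (−1)^{103−7} = +1.
(61|103)_J = +1 (Zolotarev's lemma cross-check).

+1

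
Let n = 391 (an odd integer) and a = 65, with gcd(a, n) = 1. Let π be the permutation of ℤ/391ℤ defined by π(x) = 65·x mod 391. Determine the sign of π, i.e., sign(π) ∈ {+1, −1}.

Orbit of 47 under x↦65x: [47, 318, 338, 74, 118, 241, 25]… (length divides ord_391(65)).
π_65 has 5 disjoint cycles with lengths [176, 176, 22, 16, 1] on {0,…,390}.
n − c = 391 − 5 = 386; sign = (−1)^386 = +1.

+1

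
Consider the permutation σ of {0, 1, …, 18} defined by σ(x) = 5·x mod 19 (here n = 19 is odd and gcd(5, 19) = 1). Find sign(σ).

+1

Start at x=6: 6 → 11 → 17 → 9 → 7 → 16 → 4 → … (one orbit).
Cycle lengths of π_5 on ℤ/19ℤ: [9, 9, 1]; 3 cycles in total.
sign(π) = (−1)^{n − #cycles} = (−1)^{19−3} = (−1)^16 = +1.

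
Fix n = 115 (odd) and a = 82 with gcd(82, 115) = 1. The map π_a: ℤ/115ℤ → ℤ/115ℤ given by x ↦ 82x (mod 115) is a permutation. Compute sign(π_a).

-1

Orbit of 36 under x↦82x: [36, 77, 104, 18, 96, 52, 9]… (length divides ord_115(82)).
6 cycles of lengths [44, 44, 11, 11, 4, 1].
6 cycles on 115: each ℓ→(−1)^(ℓ−1), product (−1)^109 = -1.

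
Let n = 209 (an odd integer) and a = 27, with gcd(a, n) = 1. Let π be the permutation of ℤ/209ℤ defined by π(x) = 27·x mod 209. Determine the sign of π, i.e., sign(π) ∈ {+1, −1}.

-1

Orbit of 69 under x↦27x: [69, 191, 141, 45, 170, 201, 202]… (length divides ord_209(27)).
The orbit structure of x ↦ 27x mod 209: 12 orbits of sizes [30, 30, 30, 30, 30, 30, 6, 6, 6, 5, 5, 1].
12 cycles on 209: each ℓ→(−1)^(ℓ−1), product (−1)^197 = -1.
Zolotarev: (27|209) = -1, matching the cycle-count sign.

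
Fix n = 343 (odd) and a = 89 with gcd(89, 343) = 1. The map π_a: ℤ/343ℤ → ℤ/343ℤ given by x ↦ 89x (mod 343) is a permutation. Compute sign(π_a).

Start at x=233: 233 → 157 → 253 → 222 → 207 → 244 → 107 → … (one orbit).
The orbit structure of x ↦ 89x mod 343: 4 orbits of sizes [294, 42, 6, 1].
n − c = 343 − 4 = 339; sign = (−1)^339 = -1.
Check: (89/343) = -1 by Zolotarev.

-1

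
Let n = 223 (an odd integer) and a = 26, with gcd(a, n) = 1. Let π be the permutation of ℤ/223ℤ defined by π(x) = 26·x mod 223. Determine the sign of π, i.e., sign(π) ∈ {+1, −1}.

Trace 64: π^k(64) = [64, 103, 2, 52, 14, 141, 98] for k=0..6.
The orbit structure of x ↦ 26x mod 223: 4 orbits of sizes [74, 74, 74, 1].
sign(π) = (−1)^{n − #cycles} = (−1)^{223−4} = (−1)^219 = -1.

-1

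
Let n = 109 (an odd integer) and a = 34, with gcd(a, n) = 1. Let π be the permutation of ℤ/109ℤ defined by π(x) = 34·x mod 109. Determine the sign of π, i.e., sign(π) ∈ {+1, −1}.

+1

Orbit of 46 under x↦34x: [46, 38, 93, 1, 34, 66, 64]… (length divides ord_109(34)).
Decompose π into cycles: lengths [18, 18, 18, 18, 18, 18, 1] (7 cycles, including the fixed point 0).
7 cycles on 109: each ℓ→(−1)^(ℓ−1), product (−1)^102 = +1.
Via Zolotarev, sign(π_{34}) = (34|109) = +1.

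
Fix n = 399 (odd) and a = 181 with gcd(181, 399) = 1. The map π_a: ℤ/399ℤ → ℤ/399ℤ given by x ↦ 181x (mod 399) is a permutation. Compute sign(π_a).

+1

Start at x=223: 223 → 64 → 13 → 358 → 160 → 232 → 97 → … (one orbit).
33 cycles of lengths [18, 18, 18, 18, 18, 18, 18, 18, 18, 18, 18, 18, 18, 18, 18, 18, 18, 18, 18, 18, 18, 2, 2, 2, 2, 2, 2, 2, 2, 2, 1, 1, 1].
sign(π) = (−1)^{n − #cycles} = (−1)^{399−33} = (−1)^366 = +1.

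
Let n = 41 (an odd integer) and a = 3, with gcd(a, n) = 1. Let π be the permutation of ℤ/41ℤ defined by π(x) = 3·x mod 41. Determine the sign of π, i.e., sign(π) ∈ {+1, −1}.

-1

Trace 40: π^k(40) = [40, 38, 32, 14, 1, 3, 9] for k=0..6.
6 cycles of lengths [8, 8, 8, 8, 8, 1].
sign(π) = (−1)^{n − #cycles} = (−1)^{41−6} = (−1)^35 = -1.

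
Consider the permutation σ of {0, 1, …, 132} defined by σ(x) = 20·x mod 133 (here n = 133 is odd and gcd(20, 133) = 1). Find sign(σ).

-1

Trace 1: π^k(1) = [1, 20] for k=0..1.
π_20 has 76 disjoint cycles with lengths [2, 2, 2, 2, 2, 2, 2, 2, 2, 2, 2, 2, 2, 2, 2, 2, 2, 2, 2, 2, 2, 2, 2, 2, 2, 2, 2, 2, 2, 2, 2, 2, 2, 2, 2, 2, 2, 2, 2, 2, 2, 2, 2, 2, 2, 2, 2, 2, 2, 2, 2, 2, 2, 2, 2, 2, 2, 1, 1, 1, 1, 1, 1, 1, 1, 1, 1, 1, 1, 1, 1, 1, 1, 1, 1, 1] on {0,…,132}.
76 cycles on 133: each ℓ→(−1)^(ℓ−1), product (−1)^57 = -1.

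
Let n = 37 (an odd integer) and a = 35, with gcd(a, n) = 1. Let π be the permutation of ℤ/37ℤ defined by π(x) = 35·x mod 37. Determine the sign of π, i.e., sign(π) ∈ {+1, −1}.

-1

Orbit of 20 under x↦35x: [20, 34, 6, 25, 24, 26, 22]… (length divides ord_37(35)).
Cycle type of π: 36 + 1; total 2 cycles.
Σ(ℓ_i−1) = 37−2 = 35; sign = (−1)^35 = -1.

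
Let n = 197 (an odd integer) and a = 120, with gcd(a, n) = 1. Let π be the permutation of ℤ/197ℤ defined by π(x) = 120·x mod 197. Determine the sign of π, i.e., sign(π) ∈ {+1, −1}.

-1

Start at x=164: 164 → 177 → 161 → 14 → 104 → 69 → 6 → … (one orbit).
8 cycles of lengths [28, 28, 28, 28, 28, 28, 28, 1].
With 8 cycles on 197 points, sign = (−1)^{197−8} = -1.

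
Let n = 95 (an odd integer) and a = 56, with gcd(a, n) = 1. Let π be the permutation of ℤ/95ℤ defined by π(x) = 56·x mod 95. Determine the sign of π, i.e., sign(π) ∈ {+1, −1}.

Trace 56: π^k(56) = [56, 1] for k=0..1.
Cycle lengths of π_56 on ℤ/95ℤ: [2, 2, 2, 2, 2, 2, 2, 2, 2, 2, 2, 2, 2, 2, 2, 2, 2, 2, 2, 2, 2, 2, 2, 2, 2, 2, 2, 2, 2, 2, 2, 2, 2, 2, 2, 2, 2, 2, 2, 2, 2, 2, 2, 2, 2, 1, 1, 1, 1, 1]; 50 cycles in total.
With 50 cycles on 95 points, sign = (−1)^{95−50} = -1.
Zolotarev: (56|95) = -1, matching the cycle-count sign.

-1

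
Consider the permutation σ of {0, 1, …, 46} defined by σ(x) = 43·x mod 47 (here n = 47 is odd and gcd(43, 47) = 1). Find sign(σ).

-1

Orbit of 9 under x↦43x: [9, 11, 3, 35, 1, 43, 16]… (length divides ord_47(43)).
2 cycles of lengths [46, 1].
With 2 cycles on 47 points, sign = (−1)^{47−2} = -1.
The Jacobi symbol (43|47) = -1 (Zolotarev) agrees.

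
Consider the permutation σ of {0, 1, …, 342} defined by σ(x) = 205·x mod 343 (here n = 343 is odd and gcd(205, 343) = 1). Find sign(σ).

+1

Orbit of 219 under x↦205x: [219, 305, 99, 58, 228, 92, 338]… (length divides ord_343(205)).
Decompose π into cycles: lengths [147, 147, 21, 21, 3, 3, 1] (7 cycles, including the fixed point 0).
With 7 cycles on 343 points, sign = (−1)^{343−7} = +1.
Check: (205/343) = +1 by Zolotarev.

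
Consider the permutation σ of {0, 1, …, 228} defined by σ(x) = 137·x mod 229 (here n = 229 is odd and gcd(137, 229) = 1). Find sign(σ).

Orbit of 169 under x↦137x: [169, 24, 82, 13, 178, 112, 1]… (length divides ord_229(137)).
2 cycles of lengths [228, 1].
With 2 cycles on 229 points, sign = (−1)^{229−2} = -1.
Check: (137/229) = -1 by Zolotarev.

-1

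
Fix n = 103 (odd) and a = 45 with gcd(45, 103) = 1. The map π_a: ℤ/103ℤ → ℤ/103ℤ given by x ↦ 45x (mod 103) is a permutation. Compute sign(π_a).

Trace 30: π^k(30) = [30, 11, 83, 27, 82, 85, 14] for k=0..6.
Cycle type of π: 102 + 1; total 2 cycles.
Σ(ℓ_i−1) = 103−2 = 101; sign = (−1)^101 = -1.
The Jacobi symbol (45|103) = -1 (Zolotarev) agrees.

-1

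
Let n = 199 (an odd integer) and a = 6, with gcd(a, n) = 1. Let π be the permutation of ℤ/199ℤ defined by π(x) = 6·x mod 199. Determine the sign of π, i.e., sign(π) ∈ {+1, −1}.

-1

Trace 149: π^k(149) = [149, 98, 190, 145, 74, 46, 77] for k=0..6.
π_6 has 2 disjoint cycles with lengths [198, 1] on {0,…,198}.
sign(π) = (−1)^{n − #cycles} = (−1)^{199−2} = (−1)^197 = -1.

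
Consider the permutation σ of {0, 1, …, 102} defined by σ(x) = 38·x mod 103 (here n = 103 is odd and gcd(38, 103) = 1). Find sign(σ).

+1

Trace 1: π^k(1) = [1, 38, 2, 76, 4, 49, 8] for k=0..6.
Cycle type of π: 51×2 + 1; total 3 cycles.
103 − 3 = 100 transpositions; sign(π) = (−1)^100 = +1.
Via Zolotarev, sign(π_{38}) = (38|103) = +1.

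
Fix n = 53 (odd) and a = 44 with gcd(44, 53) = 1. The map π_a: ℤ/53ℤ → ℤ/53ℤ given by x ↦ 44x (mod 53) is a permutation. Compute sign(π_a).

+1

Start at x=13: 13 → 42 → 46 → 10 → 16 → 15 → 24 → … (one orbit).
Cycle type of π: 13×4 + 1; total 5 cycles.
Σ(ℓ_i−1) = 53−5 = 48; sign = (−1)^48 = +1.
Zolotarev: (44|53) = +1, matching the cycle-count sign.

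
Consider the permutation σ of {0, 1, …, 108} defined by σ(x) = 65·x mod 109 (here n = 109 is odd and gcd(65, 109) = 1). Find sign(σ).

-1

Trace 10: π^k(10) = [10, 105, 67, 104, 2, 21, 57] for k=0..6.
Decompose π into cycles: lengths [108, 1] (2 cycles, including the fixed point 0).
109 − 2 = 107 transpositions; sign(π) = (−1)^107 = -1.
(65|109)_J = -1 (Zolotarev's lemma cross-check).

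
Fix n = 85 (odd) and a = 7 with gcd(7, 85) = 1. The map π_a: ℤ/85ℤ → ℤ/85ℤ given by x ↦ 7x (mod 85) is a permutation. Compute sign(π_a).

+1

Start at x=57: 57 → 59 → 73 → 1 → 7 → 49 → 3 → … (one orbit).
π_7 has 7 disjoint cycles with lengths [16, 16, 16, 16, 16, 4, 1] on {0,…,84}.
With 7 cycles on 85 points, sign = (−1)^{85−7} = +1.
Zolotarev: (7|85) = +1, matching the cycle-count sign.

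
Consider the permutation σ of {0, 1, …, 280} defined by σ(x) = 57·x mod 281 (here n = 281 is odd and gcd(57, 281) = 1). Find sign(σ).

Orbit of 277 under x↦57x: [277, 53, 211, 225, 180, 144, 59]… (length divides ord_281(57)).
The orbit structure of x ↦ 57x mod 281: 3 orbits of sizes [140, 140, 1].
281 − 3 = 278 transpositions; sign(π) = (−1)^278 = +1.

+1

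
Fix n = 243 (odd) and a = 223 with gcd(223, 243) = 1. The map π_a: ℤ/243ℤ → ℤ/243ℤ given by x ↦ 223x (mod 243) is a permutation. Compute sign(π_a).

Orbit of 7 under x↦223x: [7, 103, 127, 133, 13, 226, 97]… (length divides ord_243(223)).
Cycle lengths of π_223 on ℤ/243ℤ: [81, 81, 27, 27, 9, 9, 3, 3, 1, 1, 1]; 11 cycles in total.
With 11 cycles on 243 points, sign = (−1)^{243−11} = +1.
(223|243)_J = +1 (Zolotarev's lemma cross-check).

+1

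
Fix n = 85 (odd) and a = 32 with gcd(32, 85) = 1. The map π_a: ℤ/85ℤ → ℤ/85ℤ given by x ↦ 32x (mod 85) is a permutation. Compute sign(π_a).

Trace 1: π^k(1) = [1, 32, 4, 43, 16, 2, 64] for k=0..6.
Cycle type of π: 8×10 + 4 + 1; total 12 cycles.
Σ(ℓ_i−1) = 85−12 = 73; sign = (−1)^73 = -1.
(32|85)_J = -1 (Zolotarev's lemma cross-check).

-1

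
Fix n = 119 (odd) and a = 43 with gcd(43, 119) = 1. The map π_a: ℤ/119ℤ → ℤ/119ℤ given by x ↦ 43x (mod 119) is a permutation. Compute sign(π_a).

Trace 36: π^k(36) = [36, 1, 43, 64, 15, 50, 8] for k=0..6.
21 cycles of lengths [8, 8, 8, 8, 8, 8, 8, 8, 8, 8, 8, 8, 8, 8, 1, 1, 1, 1, 1, 1, 1].
sign(π) = (−1)^{n − #cycles} = (−1)^{119−21} = (−1)^98 = +1.

+1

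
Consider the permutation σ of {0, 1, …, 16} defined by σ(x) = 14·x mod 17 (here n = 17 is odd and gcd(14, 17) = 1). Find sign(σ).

Start at x=16: 16 → 3 → 8 → 10 → 4 → 5 → 2 → … (one orbit).
π_14 has 2 disjoint cycles with lengths [16, 1] on {0,…,16}.
Σ(ℓ_i−1) = 17−2 = 15; sign = (−1)^15 = -1.
Zolotarev: (14|17) = -1, matching the cycle-count sign.

-1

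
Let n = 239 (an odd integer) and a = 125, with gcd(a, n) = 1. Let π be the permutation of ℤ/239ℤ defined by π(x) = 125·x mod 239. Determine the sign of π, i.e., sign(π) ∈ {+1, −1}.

Start at x=150: 150 → 108 → 116 → 160 → 163 → 60 → 91 → … (one orbit).
Cycle type of π: 119×2 + 1; total 3 cycles.
With 3 cycles on 239 points, sign = (−1)^{239−3} = +1.

+1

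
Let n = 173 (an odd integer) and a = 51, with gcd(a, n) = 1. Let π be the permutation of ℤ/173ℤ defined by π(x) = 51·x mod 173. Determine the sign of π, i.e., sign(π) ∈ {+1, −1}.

+1

Orbit of 132 under x↦51x: [132, 158, 100, 83, 81, 152, 140]… (length divides ord_173(51)).
The orbit structure of x ↦ 51x mod 173: 5 orbits of sizes [43, 43, 43, 43, 1].
Σ(ℓ_i−1) = 173−5 = 168; sign = (−1)^168 = +1.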